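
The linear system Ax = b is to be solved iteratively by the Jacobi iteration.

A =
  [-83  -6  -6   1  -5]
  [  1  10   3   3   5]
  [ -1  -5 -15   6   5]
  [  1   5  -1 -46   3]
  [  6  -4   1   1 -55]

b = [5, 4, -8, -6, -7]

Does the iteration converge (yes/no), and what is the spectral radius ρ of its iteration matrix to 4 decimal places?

yes, ρ = 0.3604

A = D + L + U where D = diag(-83, 10, -15, -46, -55).
Jacobi T = -D⁻¹(L+U): T[2,3] = -(6)/(-15) = +0.4000; T[2,2] = 0.
  T[0,:] = [+0.0000 -0.0723 -0.0723 +0.0120 -0.0602]
  T[1,:] = [-0.1000 +0.0000 -0.3000 -0.3000 -0.5000]
  T[2,:] = [-0.0667 -0.3333 +0.0000 +0.4000 +0.3333]
  T[3,:] = [+0.0217 +0.1087 -0.0217 +0.0000 +0.0652]
  T[4,:] = [+0.1091 -0.0727 +0.0182 +0.0182 +0.0000]
moduli |λ_i(T)| = 0.3604, 0.2893, 0.0888, 0.0534, 0.0534.
ρ(T) = max|λ| = 0.3604; 0.3604 < 1, so it converges for any x₀.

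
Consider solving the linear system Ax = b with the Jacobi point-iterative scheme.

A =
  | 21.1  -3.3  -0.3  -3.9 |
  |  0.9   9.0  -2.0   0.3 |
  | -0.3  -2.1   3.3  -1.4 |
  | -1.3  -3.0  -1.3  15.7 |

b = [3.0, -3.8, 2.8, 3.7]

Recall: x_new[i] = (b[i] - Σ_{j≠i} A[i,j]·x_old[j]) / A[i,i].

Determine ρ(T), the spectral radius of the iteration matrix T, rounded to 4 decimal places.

Split A = D + L + U, D = diag(21.1, 9, 3.3, 15.7).
Jacobi T = -D⁻¹(L+U): T[1,0] = -(0.9)/(9) = -0.1000; T[1,1] = 0.
  T[0,:] = [+0.0000  +0.1564  +0.0142  +0.1848]
  T[1,:] = [-0.1000  +0.0000  +0.2222  -0.0333]
  T[2,:] = [+0.0909  +0.6364  +0.0000  +0.4242]
  T[3,:] = [+0.0828  +0.1911  +0.0828  +0.0000]
|eigenvalues of T|: 0.4511, 0.3401, 0.1475, 0.0365.
ρ(T) = max|λ| = 0.4511; 0.4511 < 1 ⇒ converges.

0.4511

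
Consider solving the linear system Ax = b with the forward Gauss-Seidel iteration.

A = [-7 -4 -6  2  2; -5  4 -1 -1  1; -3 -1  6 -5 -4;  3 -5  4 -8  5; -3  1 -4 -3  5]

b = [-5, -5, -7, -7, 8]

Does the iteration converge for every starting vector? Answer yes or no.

Write A = D+L+U with D = diag(-7, 4, 6, -8, 5).
Gauss-Seidel: T = -(D+L)⁻¹U, row 0 first, T[0,4] = -(2)/(-7) = +0.2857; later rows by forward substitution.
  T[0,:] = [+0.0000, -0.5714, -0.8571, +0.2857, +0.2857]
  T[1,:] = [+0.0000, -0.7143, -0.8214, +0.6071, +0.1071]
  T[2,:] = [+0.0000, -0.4048, -0.5655, +1.0774, +0.8274]
  T[3,:] = [+0.0000, +0.0298, -0.0908, +0.2664, +1.0789]
  T[4,:] = [+0.0000, -0.5060, -0.8568, +1.0717, +1.4592]
|eigenvalues of T|: 1.6273, 1.2737, 0.2000, 0.1077, 0.0000.
ρ = 1.6273; 1.6273 > 1: divergent.

no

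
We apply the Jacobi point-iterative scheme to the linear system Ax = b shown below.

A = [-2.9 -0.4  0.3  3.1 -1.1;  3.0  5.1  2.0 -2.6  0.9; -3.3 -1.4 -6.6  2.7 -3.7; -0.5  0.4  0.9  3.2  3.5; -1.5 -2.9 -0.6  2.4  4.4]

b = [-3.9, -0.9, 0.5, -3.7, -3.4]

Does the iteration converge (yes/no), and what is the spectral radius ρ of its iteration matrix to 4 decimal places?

no, ρ = 1.1417

Diagonal D = diag(-2.9, 5.1, -6.6, 3.2, 4.4); L, U strict lower/upper.
Jacobi T = -D⁻¹(L+U): T[1,2] = -(2)/(5.1) = -0.3922; T[1,1] = 0.
  T[0,:] = [+0.0000, -0.1379, +0.1034, +1.0690, -0.3793]
  T[1,:] = [-0.5882, +0.0000, -0.3922, +0.5098, -0.1765]
  T[2,:] = [-0.5000, -0.2121, +0.0000, +0.4091, -0.5606]
  T[3,:] = [+0.1562, -0.1250, -0.2812, +0.0000, -1.0938]
  T[4,:] = [+0.3409, +0.6591, +0.1364, -0.5455, +0.0000]
|λ(T)| sorted: 1.1417, 0.8028, 0.8028, 0.7669, 0.3847.
ρ = 1.1417; 1.1417 > 1: divergent.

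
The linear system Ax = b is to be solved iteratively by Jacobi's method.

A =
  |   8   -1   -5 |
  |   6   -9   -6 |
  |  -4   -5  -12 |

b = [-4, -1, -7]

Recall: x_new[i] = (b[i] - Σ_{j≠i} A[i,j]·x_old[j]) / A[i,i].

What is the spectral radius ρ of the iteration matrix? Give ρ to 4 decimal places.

0.6222

A = D + L + U where D = diag(8, -9, -12).
T_J = -D⁻¹(L+U): T[2,0] = -(-4)/(-12) = -0.3333; T[2,2] = 0.
  T[0,:] = [+0.0000 +0.1250 +0.6250]
  T[1,:] = [+0.6667 +0.0000 -0.6667]
  T[2,:] = [-0.3333 -0.4167 +0.0000]
eigenvalue magnitudes: 0.6222, 0.4841, 0.4841.
ρ(T) = max|λ| = 0.6222; 0.6222 < 1, so it converges for any x₀.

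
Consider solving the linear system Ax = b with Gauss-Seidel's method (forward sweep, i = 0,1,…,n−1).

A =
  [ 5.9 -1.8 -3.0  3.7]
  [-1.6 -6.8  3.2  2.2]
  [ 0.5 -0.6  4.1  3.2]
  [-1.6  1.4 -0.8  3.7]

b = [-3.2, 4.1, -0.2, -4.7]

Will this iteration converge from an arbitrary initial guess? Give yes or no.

A = D + L + U where D = diag(5.9, -6.8, 4.1, 3.7).
T_GS = -(D+L)⁻¹U: row 0 first, T[0,1] = -(-1.8)/(5.9) = +0.3051; later rows by forward substitution.
  T[0,:] = [+0.0000 +0.3051 +0.5085 -0.6271]
  T[1,:] = [+0.0000 -0.0718 +0.3509 +0.4711]
  T[2,:] = [+0.0000 -0.0477 -0.0107 -0.6351]
  T[3,:] = [+0.0000 +0.1488 +0.0848 -0.5867]
|eigenvalues of T|: 0.6976, 0.2636, 0.2636, 0.0000.
ρ(T) = max|λ| = 0.6976; 0.6976 < 1, so it converges for any x₀.

yes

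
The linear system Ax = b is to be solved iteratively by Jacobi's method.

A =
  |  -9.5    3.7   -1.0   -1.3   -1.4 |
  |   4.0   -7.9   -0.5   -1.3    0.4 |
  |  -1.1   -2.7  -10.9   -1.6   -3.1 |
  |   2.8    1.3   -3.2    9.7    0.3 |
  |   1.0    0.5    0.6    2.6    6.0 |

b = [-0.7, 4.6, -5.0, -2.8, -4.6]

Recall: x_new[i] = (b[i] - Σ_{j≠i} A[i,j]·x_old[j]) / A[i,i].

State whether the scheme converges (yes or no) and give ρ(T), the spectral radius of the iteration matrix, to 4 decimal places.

Write A = D+L+U with D = diag(-9.5, -7.9, -10.9, 9.7, 6).
T_J = -D⁻¹(L+U): T[3,1] = -(1.3)/(9.7) = -0.1340; T[3,3] = 0.
  T[0,:] = [+0.0000 +0.3895 -0.1053 -0.1368 -0.1474]
  T[1,:] = [+0.5063 +0.0000 -0.0633 -0.1646 +0.0506]
  T[2,:] = [-0.1009 -0.2477 +0.0000 -0.1468 -0.2844]
  T[3,:] = [-0.2887 -0.1340 +0.3299 +0.0000 -0.0309]
  T[4,:] = [-0.1667 -0.0833 -0.1000 -0.4333 +0.0000]
moduli |λ_i(T)| = 0.6150, 0.4923, 0.3606, 0.3606, 0.2775.
ρ(T) = max|λ| = 0.6150; 0.6150 < 1 ⇒ converges.

yes, ρ = 0.6150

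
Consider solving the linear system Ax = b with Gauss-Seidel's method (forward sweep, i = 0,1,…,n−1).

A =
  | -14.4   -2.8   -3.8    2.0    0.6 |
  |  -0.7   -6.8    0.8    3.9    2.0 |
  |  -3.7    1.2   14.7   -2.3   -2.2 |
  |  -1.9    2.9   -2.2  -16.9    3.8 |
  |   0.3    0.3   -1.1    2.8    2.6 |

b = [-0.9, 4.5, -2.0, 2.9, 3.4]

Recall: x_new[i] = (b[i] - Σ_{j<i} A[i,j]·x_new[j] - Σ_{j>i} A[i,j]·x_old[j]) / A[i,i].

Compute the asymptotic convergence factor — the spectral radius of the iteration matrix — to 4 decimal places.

0.2330

A = D + L + U where D = diag(-14.4, -6.8, 14.7, -16.9, 2.6).
Gauss-Seidel: T = -(D+L)⁻¹U, row 0 first, T[0,3] = -(2)/(-14.4) = +0.1389; later rows by forward substitution.
  T[0,:] = [+0.0000, -0.1944, -0.2639, +0.1389, +0.0417]
  T[1,:] = [+0.0000, +0.0200, +0.1448, +0.5592, +0.2898]
  T[2,:] = [+0.0000, -0.0506, -0.0782, +0.1458, +0.1365]
  T[3,:] = [+0.0000, +0.0319, +0.0647, +0.0614, +0.2521]
  T[4,:] = [+0.0000, -0.0356, -0.0890, -0.0850, -0.2520]
|roots of det(T-λI)|: 0.2330, 0.1241, 0.1241, 0.0259, 0.0000.
ρ = 0.2330; 0.2330 < 1, so it converges for any x₀.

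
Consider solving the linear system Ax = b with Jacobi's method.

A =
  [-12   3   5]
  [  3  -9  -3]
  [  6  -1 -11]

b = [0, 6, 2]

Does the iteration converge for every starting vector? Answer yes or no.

A = D + L + U where D = diag(-12, -9, -11).
Jacobi T = -D⁻¹(L+U): T[1,0] = -(3)/(-9) = +0.3333; T[1,1] = 0.
  T[0,:] = [+0.0000  +0.2500  +0.4167]
  T[1,:] = [+0.3333  +0.0000  -0.3333]
  T[2,:] = [+0.5455  -0.0909  +0.0000]
|roots of det(T-λI)|: 0.6554, 0.4647, 0.1907.
ρ(T) = max|λ| = 0.6554; 0.6554 < 1 ⇒ converges.

yes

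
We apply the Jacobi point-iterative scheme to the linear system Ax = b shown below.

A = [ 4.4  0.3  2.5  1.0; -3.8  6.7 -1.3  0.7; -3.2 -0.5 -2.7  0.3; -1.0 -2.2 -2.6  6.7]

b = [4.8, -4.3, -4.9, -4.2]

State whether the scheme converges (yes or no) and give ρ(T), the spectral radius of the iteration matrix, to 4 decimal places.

Write A = D+L+U with D = diag(4.4, 6.7, -2.7, 6.7).
Jacobi: T = -D⁻¹(L+U), T[1,0] = -(-3.8)/(6.7) = +0.5672; T[1,1] = 0.
  T[0,:] = [+0.0000, -0.0682, -0.5682, -0.2273]
  T[1,:] = [+0.5672, +0.0000, +0.1940, -0.1045]
  T[2,:] = [-1.1852, -0.1852, +0.0000, +0.1111]
  T[3,:] = [+0.1493, +0.3284, +0.3881, +0.0000]
moduli |λ_i(T)| = 0.8826, 0.6569, 0.2389, 0.2389.
ρ(T) = max|λ| = 0.8826; 0.8826 < 1: convergent.

yes, ρ = 0.8826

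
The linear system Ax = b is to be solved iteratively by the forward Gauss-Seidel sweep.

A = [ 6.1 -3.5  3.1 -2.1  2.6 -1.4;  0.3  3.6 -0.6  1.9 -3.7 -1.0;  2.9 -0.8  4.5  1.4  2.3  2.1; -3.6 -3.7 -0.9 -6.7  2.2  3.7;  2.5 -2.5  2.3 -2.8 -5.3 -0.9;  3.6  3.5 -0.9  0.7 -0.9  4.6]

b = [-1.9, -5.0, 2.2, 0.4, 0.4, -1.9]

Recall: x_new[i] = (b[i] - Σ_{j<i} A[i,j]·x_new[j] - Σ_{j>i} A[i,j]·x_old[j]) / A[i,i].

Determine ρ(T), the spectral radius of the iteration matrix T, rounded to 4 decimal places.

1.2108

A = D + L + U where D = diag(6.1, 3.6, 4.5, -6.7, -5.3, 4.6).
Gauss-Seidel: T = -(D+L)⁻¹U, row 0 first, T[0,3] = -(-2.1)/(6.1) = +0.3443; later rows by forward substitution.
  T[0,:] = [+0.0000  +0.5738  -0.5082  +0.3443  -0.4262  +0.2295]
  T[1,:] = [+0.0000  -0.0478  +0.2090  -0.5565  +1.0633  +0.2587]
  T[2,:] = [+0.0000  -0.3783  +0.3647  -0.6319  -0.0474  -0.5686]
  T[3,:] = [+0.0000  -0.2311  +0.1086  +0.2072  -0.0234  +0.3625]
  T[4,:] = [+0.0000  +0.2511  -0.2375  +0.0412  -0.7108  -0.6218]
  T[5,:] = [+0.0000  -0.4024  +0.2470  +0.0069  -0.6202  -0.6645]
moduli |λ_i(T)| = 1.2108, 0.5721, 0.3315, 0.1553, 0.0364, 0.0000.
spectral radius ρ = 1.2108; 1.2108 > 1 ⇒ diverges.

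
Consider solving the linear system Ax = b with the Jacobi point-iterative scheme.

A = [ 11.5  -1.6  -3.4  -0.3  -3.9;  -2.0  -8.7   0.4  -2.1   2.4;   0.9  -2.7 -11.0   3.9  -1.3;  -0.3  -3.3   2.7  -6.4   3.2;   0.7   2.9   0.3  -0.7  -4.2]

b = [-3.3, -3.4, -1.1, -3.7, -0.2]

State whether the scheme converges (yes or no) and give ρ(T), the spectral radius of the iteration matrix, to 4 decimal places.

yes, ρ = 0.6769

Split A = D + L + U, D = diag(11.5, -8.7, -11, -6.4, -4.2).
Jacobi T = -D⁻¹(L+U): T[4,3] = -(-0.7)/(-4.2) = -0.1667; T[4,4] = 0.
  T[0,:] = [+0.0000  +0.1391  +0.2957  +0.0261  +0.3391]
  T[1,:] = [-0.2299  +0.0000  +0.0460  -0.2414  +0.2759]
  T[2,:] = [+0.0818  -0.2455  +0.0000  +0.3545  -0.1182]
  T[3,:] = [-0.0469  -0.5156  +0.4219  +0.0000  +0.5000]
  T[4,:] = [+0.1667  +0.6905  +0.0714  -0.1667  +0.0000]
|roots of det(T-λI)|: 0.6769, 0.4201, 0.4201, 0.1426, 0.0124.
spectral radius ρ = 0.6769; 0.6769 < 1: convergent.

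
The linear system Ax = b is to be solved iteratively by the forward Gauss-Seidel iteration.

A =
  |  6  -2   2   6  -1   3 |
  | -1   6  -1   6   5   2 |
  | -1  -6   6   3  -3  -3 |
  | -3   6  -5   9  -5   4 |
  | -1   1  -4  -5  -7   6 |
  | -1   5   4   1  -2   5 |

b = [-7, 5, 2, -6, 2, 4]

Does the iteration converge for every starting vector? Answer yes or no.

no

A = D + L + U where D = diag(6, 6, 6, 9, -7, 5).
Gauss-Seidel: T = -(D+L)⁻¹U, row 0 first, T[0,2] = -(2)/(6) = -0.3333; later rows by forward substitution.
  T[0,:] = [+0.0000 +0.3333 -0.3333 -1.0000 +0.1667 -0.5000]
  T[1,:] = [+0.0000 +0.0556 +0.1111 -1.1667 -0.8056 -0.4167]
  T[2,:] = [+0.0000 +0.1111 +0.0556 -1.8333 -0.2778 -0.0000]
  T[3,:] = [+0.0000 +0.1358 -0.1543 -0.5741 +0.9938 -0.3333]
  T[4,:] = [+0.0000 -0.2002 +0.1420 +1.4339 -0.6900 +1.1071]
  T[5,:] = [+0.0000 -0.1850 -0.1346 +3.1217 +0.5863 +0.8262]
|roots of det(T-λI)|: 1.6013, 0.9720, 0.9720, 0.0686, 0.0255, 0.0000.
ρ = 1.6013; 1.6013 > 1, so it fails to converge.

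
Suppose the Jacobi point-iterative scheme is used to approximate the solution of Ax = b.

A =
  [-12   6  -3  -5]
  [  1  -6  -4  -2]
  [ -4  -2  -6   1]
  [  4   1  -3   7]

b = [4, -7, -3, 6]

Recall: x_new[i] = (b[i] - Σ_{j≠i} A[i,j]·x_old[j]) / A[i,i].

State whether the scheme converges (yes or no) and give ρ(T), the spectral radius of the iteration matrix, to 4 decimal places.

no, ρ = 1.1617

Write A = D+L+U with D = diag(-12, -6, -6, 7).
Jacobi: T = -D⁻¹(L+U), T[1,3] = -(-2)/(-6) = -0.3333; T[1,1] = 0.
  T[0,:] = [+0.0000, +0.5000, -0.2500, -0.4167]
  T[1,:] = [+0.1667, +0.0000, -0.6667, -0.3333]
  T[2,:] = [-0.6667, -0.3333, +0.0000, +0.1667]
  T[3,:] = [-0.5714, -0.1429, +0.4286, +0.0000]
eigenvalue magnitudes: 1.1617, 0.6028, 0.6028, 0.1559.
spectral radius ρ = 1.1617; 1.1617 > 1: divergent.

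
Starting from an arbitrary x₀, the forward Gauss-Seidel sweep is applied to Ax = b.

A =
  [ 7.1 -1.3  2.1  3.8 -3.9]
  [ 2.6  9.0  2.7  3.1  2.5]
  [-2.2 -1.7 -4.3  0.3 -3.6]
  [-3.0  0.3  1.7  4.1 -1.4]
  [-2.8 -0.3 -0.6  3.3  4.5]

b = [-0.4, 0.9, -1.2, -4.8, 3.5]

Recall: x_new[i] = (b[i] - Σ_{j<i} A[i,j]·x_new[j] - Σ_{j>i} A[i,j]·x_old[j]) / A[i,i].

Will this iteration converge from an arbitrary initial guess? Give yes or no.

yes

Let D = diag(7.1, 9, -4.3, 4.1, 4.5); L, U the strict triangles.
Gauss-Seidel: T = -(D+L)⁻¹U, row 0 first, T[0,1] = -(-1.3)/(7.1) = +0.1831; later rows by forward substitution.
  T[0,:] = [+0.0000  +0.1831  -0.2958  -0.5352  +0.5493]
  T[1,:] = [+0.0000  -0.0529  -0.2146  -0.1898  -0.4365]
  T[2,:] = [+0.0000  -0.0728  +0.2362  +0.4186  -0.9457]
  T[3,:] = [+0.0000  +0.1680  -0.2986  -0.5513  +1.1674]
  T[4,:] = [+0.0000  -0.0225  +0.0521  +0.1144  -0.6695]
|eigenvalues of T|: 0.8544, 0.1276, 0.1276, 0.0585, 0.0000.
ρ(T) = max|λ| = 0.8544; 0.8544 < 1, so it converges for any x₀.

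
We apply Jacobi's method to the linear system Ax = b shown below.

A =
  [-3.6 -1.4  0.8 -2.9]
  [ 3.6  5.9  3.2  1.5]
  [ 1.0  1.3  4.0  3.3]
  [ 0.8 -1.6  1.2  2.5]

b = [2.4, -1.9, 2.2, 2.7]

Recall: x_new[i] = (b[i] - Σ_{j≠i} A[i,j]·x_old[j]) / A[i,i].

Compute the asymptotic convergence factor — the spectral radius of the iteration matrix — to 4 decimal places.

Split A = D + L + U, D = diag(-3.6, 5.9, 4, 2.5).
Jacobi: T = -D⁻¹(L+U), T[1,0] = -(3.6)/(5.9) = -0.6102; T[1,1] = 0.
  T[0,:] = [+0.0000 -0.3889 +0.2222 -0.8056]
  T[1,:] = [-0.6102 +0.0000 -0.5424 -0.2542]
  T[2,:] = [-0.2500 -0.3250 +0.0000 -0.8250]
  T[3,:] = [-0.3200 +0.6400 -0.4800 +0.0000]
eigenvalue magnitudes: 1.1273, 0.6642, 0.6642, 0.0169.
spectral radius ρ = 1.1273; 1.1273 > 1: divergent.

1.1273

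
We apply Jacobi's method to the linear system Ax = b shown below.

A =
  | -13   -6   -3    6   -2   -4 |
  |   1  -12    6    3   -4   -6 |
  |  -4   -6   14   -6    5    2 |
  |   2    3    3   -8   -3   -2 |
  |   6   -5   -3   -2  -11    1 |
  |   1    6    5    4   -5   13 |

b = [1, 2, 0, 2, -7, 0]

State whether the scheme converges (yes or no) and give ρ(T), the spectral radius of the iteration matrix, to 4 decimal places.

no, ρ = 1.3715

Split A = D + L + U, D = diag(-13, -12, 14, -8, -11, 13).
Jacobi T = -D⁻¹(L+U): T[1,3] = -(3)/(-12) = +0.2500; T[1,1] = 0.
  T[0,:] = [+0.0000 -0.4615 -0.2308 +0.4615 -0.1538 -0.3077]
  T[1,:] = [+0.0833 +0.0000 +0.5000 +0.2500 -0.3333 -0.5000]
  T[2,:] = [+0.2857 +0.4286 +0.0000 +0.4286 -0.3571 -0.1429]
  T[3,:] = [+0.2500 +0.3750 +0.3750 +0.0000 -0.3750 -0.2500]
  T[4,:] = [+0.5455 -0.4545 -0.2727 -0.1818 +0.0000 +0.0909]
  T[5,:] = [-0.0769 -0.4615 -0.3846 -0.3077 +0.3846 +0.0000]
eigenvalue magnitudes: 1.3715, 0.5663, 0.4313, 0.3117, 0.3117, 0.2381.
ρ(T) = max|λ| = 1.3715; 1.3715 > 1, so it fails to converge.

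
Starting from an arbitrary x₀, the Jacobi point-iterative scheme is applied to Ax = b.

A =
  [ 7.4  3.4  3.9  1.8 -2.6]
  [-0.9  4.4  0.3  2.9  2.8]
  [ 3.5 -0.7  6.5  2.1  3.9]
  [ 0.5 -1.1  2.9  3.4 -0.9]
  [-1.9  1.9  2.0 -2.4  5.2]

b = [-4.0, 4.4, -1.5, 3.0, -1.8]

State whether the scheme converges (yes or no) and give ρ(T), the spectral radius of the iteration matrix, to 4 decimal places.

Diagonal D = diag(7.4, 4.4, 6.5, 3.4, 5.2); L, U strict lower/upper.
Jacobi: T = -D⁻¹(L+U), T[1,3] = -(2.9)/(4.4) = -0.6591; T[1,1] = 0.
  T[0,:] = [+0.0000, -0.4595, -0.5270, -0.2432, +0.3514]
  T[1,:] = [+0.2045, +0.0000, -0.0682, -0.6591, -0.6364]
  T[2,:] = [-0.5385, +0.1077, +0.0000, -0.3231, -0.6000]
  T[3,:] = [-0.1471, +0.3235, -0.8529, +0.0000, +0.2647]
  T[4,:] = [+0.3654, -0.3654, -0.3846, +0.4615, +0.0000]
|eigenvalues of T|: 1.2589, 0.7428, 0.7428, 0.6117, 0.6117.
ρ = 1.2589; 1.2589 > 1 ⇒ diverges.

no, ρ = 1.2589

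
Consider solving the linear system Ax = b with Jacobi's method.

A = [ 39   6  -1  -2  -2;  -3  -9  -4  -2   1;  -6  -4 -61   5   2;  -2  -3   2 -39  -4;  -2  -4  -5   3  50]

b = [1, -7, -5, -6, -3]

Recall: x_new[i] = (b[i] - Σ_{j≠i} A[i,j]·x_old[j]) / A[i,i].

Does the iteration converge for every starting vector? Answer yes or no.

yes

Let D = diag(39, -9, -61, -39, 50); L, U the strict triangles.
T_J = -D⁻¹(L+U): T[0,1] = -(6)/(39) = -0.1538; T[0,0] = 0.
  T[0,:] = [+0.0000, -0.1538, +0.0256, +0.0513, +0.0513]
  T[1,:] = [-0.3333, +0.0000, -0.4444, -0.2222, +0.1111]
  T[2,:] = [-0.0984, -0.0656, +0.0000, +0.0820, +0.0328]
  T[3,:] = [-0.0513, -0.0769, +0.0513, +0.0000, -0.1026]
  T[4,:] = [+0.0400, +0.0800, +0.1000, -0.0600, +0.0000]
|eigenvalues of T|: 0.3532, 0.2987, 0.1137, 0.1031, 0.1031.
spectral radius ρ = 0.3532; 0.3532 < 1: convergent.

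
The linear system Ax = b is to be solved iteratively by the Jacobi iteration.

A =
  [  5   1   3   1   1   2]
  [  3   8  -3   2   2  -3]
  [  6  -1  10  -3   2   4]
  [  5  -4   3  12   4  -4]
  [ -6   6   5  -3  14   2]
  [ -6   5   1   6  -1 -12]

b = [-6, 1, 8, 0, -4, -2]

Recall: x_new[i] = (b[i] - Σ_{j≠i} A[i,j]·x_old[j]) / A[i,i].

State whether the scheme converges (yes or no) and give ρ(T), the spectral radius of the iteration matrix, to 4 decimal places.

no, ρ = 1.1399

Let D = diag(5, 8, 10, 12, 14, -12); L, U the strict triangles.
Jacobi: T = -D⁻¹(L+U), T[1,5] = -(-3)/(8) = +0.3750; T[1,1] = 0.
  T[0,:] = [+0.0000 -0.2000 -0.6000 -0.2000 -0.2000 -0.4000]
  T[1,:] = [-0.3750 +0.0000 +0.3750 -0.2500 -0.2500 +0.3750]
  T[2,:] = [-0.6000 +0.1000 +0.0000 +0.3000 -0.2000 -0.4000]
  T[3,:] = [-0.4167 +0.3333 -0.2500 +0.0000 -0.3333 +0.3333]
  T[4,:] = [+0.4286 -0.4286 -0.3571 +0.2143 +0.0000 -0.1429]
  T[5,:] = [-0.5000 +0.4167 +0.0833 +0.5000 -0.0833 +0.0000]
|eigenvalues of T|: 1.1399, 0.5270, 0.5270, 0.2326, 0.0751, 0.0751.
spectral radius ρ = 1.1399; 1.1399 > 1, so it fails to converge.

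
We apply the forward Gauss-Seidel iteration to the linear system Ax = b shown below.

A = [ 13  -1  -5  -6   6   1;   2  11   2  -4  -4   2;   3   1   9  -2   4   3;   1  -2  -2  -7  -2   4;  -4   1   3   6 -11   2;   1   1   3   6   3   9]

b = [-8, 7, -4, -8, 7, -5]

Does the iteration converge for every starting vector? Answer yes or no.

Split A = D + L + U, D = diag(13, 11, 9, -7, -11, 9).
Gauss-Seidel: T = -(D+L)⁻¹U, row 0 first, T[0,3] = -(-6)/(13) = +0.4615; later rows by forward substitution.
  T[0,:] = [+0.0000 +0.0769 +0.3846 +0.4615 -0.4615 -0.0769]
  T[1,:] = [+0.0000 -0.0140 -0.2517 +0.2797 +0.4476 -0.1678]
  T[2,:] = [+0.0000 -0.0241 -0.1002 +0.0373 -0.3403 -0.2890]
  T[3,:] = [+0.0000 +0.0219 +0.1555 -0.0246 -0.3823 +0.6910]
  T[4,:] = [+0.0000 -0.0239 -0.1053 -0.1457 -0.0928 +0.4926]
  T[5,:] = [+0.0000 -0.0056 -0.0499 -0.0298 +0.4008 -0.5013]
|eigenvalues of T|: 0.8270, 0.3404, 0.2283, 0.0281, 0.0099, 0.0000.
ρ(T) = max|λ| = 0.8270; 0.8270 < 1 ⇒ converges.

yes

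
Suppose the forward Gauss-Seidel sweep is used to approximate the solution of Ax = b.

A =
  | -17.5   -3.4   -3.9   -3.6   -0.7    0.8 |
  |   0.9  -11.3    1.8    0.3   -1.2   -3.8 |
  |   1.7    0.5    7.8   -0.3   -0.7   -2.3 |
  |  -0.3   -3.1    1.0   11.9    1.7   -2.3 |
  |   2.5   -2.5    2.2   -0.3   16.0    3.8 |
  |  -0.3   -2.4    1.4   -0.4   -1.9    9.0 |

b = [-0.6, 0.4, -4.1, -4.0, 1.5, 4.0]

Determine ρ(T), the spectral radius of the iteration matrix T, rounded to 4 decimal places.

Split A = D + L + U, D = diag(-17.5, -11.3, 7.8, 11.9, 16, 9).
Gauss-Seidel: T = -(D+L)⁻¹U, row 0 first, T[0,1] = -(-3.4)/(-17.5) = -0.1943; later rows by forward substitution.
  T[0,:] = [+0.0000, -0.1943, -0.2229, -0.2057, -0.0400, +0.0457]
  T[1,:] = [+0.0000, -0.0155, +0.1415, +0.0102, -0.1094, -0.3326]
  T[2,:] = [+0.0000, +0.0433, +0.0395, +0.0826, +0.1055, +0.3062]
  T[3,:] = [+0.0000, -0.0126, +0.0279, -0.0095, -0.1812, +0.0820]
  T[4,:] = [+0.0000, +0.0217, +0.0520, +0.0222, -0.0287, -0.3372]
  T[5,:] = [+0.0000, -0.0133, +0.0364, -0.0127, -0.0610, -0.2024]
|λ(T)| sorted: 0.3527, 0.0569, 0.0569, 0.0344, 0.0344, 0.0000.
spectral radius ρ = 0.3527; 0.3527 < 1, so it converges for any x₀.

0.3527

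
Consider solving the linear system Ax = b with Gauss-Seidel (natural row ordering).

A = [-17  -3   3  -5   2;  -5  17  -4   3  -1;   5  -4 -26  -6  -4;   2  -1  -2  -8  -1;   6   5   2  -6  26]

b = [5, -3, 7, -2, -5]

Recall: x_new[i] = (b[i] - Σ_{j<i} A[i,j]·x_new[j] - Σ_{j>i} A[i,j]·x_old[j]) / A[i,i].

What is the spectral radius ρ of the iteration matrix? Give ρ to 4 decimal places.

Diagonal D = diag(-17, 17, -26, -8, 26); L, U strict lower/upper.
GS T = -(D+L)⁻¹U: row 0 first, T[0,2] = -(3)/(-17) = +0.1765; later rows by forward substitution.
  T[0,:] = [+0.0000 -0.1765 +0.1765 -0.2941 +0.1176]
  T[1,:] = [+0.0000 -0.0519 +0.2872 -0.2630 +0.0934]
  T[2,:] = [+0.0000 -0.0260 -0.0102 -0.2469 -0.1456]
  T[3,:] = [+0.0000 -0.0311 +0.0108 +0.0211 -0.0709]
  T[4,:] = [+0.0000 +0.0455 -0.0927 +0.1423 -0.0503]
|eigenvalues of T|: 0.1866, 0.1193, 0.1193, 0.1040, 0.0000.
ρ = 0.1866; 0.1866 < 1 ⇒ converges.

0.1866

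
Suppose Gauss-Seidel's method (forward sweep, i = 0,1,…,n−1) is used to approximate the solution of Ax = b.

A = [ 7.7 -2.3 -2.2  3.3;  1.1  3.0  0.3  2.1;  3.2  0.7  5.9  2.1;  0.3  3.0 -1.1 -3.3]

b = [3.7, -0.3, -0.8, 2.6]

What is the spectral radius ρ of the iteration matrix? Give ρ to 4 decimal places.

Let D = diag(7.7, 3, 5.9, -3.3); L, U the strict triangles.
GS T = -(D+L)⁻¹U: row 0 first, T[0,2] = -(-2.2)/(7.7) = +0.2857; later rows by forward substitution.
  T[0,:] = [+0.0000 +0.2987 +0.2857 -0.4286]
  T[1,:] = [+0.0000 -0.1095 -0.2048 -0.5429]
  T[2,:] = [+0.0000 -0.1490 -0.1307 -0.0591]
  T[3,:] = [+0.0000 -0.0227 -0.1166 -0.5128]
moduli |λ_i(T)| = 0.6054, 0.1577, 0.0101, 0.0000.
ρ(T) = max|λ| = 0.6054; 0.6054 < 1: convergent.

0.6054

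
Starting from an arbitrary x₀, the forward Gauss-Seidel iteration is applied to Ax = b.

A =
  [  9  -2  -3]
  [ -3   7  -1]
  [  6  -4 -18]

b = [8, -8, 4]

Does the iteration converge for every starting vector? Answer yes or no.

A = D + L + U where D = diag(9, 7, -18).
Gauss-Seidel: T = -(D+L)⁻¹U, row 0 first, T[0,2] = -(-3)/(9) = +0.3333; later rows by forward substitution.
  T[0,:] = [+0.0000, +0.2222, +0.3333]
  T[1,:] = [+0.0000, +0.0952, +0.2857]
  T[2,:] = [+0.0000, +0.0529, +0.0476]
|λ(T)| sorted: 0.1967, 0.0538, 0.0000.
ρ = 0.1967; 0.1967 < 1, so it converges for any x₀.

yes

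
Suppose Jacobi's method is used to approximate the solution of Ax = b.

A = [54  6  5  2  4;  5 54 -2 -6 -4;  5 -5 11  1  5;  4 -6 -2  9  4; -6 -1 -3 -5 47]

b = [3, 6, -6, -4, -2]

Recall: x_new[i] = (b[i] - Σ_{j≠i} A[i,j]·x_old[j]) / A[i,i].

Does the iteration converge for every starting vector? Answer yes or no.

Write A = D+L+U with D = diag(54, 54, 11, 9, 47).
Jacobi: T = -D⁻¹(L+U), T[1,4] = -(-4)/(54) = +0.0741; T[1,1] = 0.
  T[0,:] = [+0.0000 -0.1111 -0.0926 -0.0370 -0.0741]
  T[1,:] = [-0.0926 +0.0000 +0.0370 +0.1111 +0.0741]
  T[2,:] = [-0.4545 +0.4545 +0.0000 -0.0909 -0.4545]
  T[3,:] = [-0.4444 +0.6667 +0.2222 +0.0000 -0.4444]
  T[4,:] = [+0.1277 +0.0213 +0.0638 +0.1064 +0.0000]
eigenvalue magnitudes: 0.4062, 0.2516, 0.2516, 0.0876, 0.0761.
ρ = 0.4062; 0.4062 < 1 ⇒ converges.

yes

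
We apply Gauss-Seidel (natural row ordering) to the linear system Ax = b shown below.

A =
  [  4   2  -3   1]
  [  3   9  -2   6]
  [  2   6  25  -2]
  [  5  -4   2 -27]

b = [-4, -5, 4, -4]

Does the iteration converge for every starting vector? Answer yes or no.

yes

Diagonal D = diag(4, 9, 25, -27); L, U strict lower/upper.
GS T = -(D+L)⁻¹U: row 0 first, T[0,3] = -(1)/(4) = -0.2500; later rows by forward substitution.
  T[0,:] = [+0.0000, -0.5000, +0.7500, -0.2500]
  T[1,:] = [+0.0000, +0.1667, -0.0278, -0.5833]
  T[2,:] = [+0.0000, -0.0000, -0.0533, +0.2400]
  T[3,:] = [+0.0000, -0.1173, +0.1391, +0.0579]
|eigenvalues of T|: 0.4134, 0.2577, 0.0155, 0.0000.
ρ(T) = max|λ| = 0.4134; 0.4134 < 1: convergent.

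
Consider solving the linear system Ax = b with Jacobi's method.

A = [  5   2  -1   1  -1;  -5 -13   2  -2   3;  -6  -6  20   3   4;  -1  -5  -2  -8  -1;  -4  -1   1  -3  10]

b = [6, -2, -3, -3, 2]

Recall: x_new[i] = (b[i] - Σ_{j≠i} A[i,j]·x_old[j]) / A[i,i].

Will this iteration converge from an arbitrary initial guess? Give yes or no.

yes

Let D = diag(5, -13, 20, -8, 10); L, U the strict triangles.
Jacobi T = -D⁻¹(L+U): T[1,4] = -(3)/(-13) = +0.2308; T[1,1] = 0.
  T[0,:] = [+0.0000, -0.4000, +0.2000, -0.2000, +0.2000]
  T[1,:] = [-0.3846, +0.0000, +0.1538, -0.1538, +0.2308]
  T[2,:] = [+0.3000, +0.3000, +0.0000, -0.1500, -0.2000]
  T[3,:] = [-0.1250, -0.6250, -0.2500, +0.0000, -0.1250]
  T[4,:] = [+0.4000, +0.1000, -0.1000, +0.3000, +0.0000]
|eigenvalues of T|: 0.8255, 0.3642, 0.3642, 0.2381, 0.1324.
ρ = 0.8255; 0.8255 < 1: convergent.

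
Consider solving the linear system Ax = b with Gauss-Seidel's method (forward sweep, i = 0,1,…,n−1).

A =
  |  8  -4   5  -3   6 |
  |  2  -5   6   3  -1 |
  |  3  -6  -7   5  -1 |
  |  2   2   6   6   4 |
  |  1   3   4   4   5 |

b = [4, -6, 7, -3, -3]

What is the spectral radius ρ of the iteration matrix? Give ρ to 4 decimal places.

1.3747

Write A = D+L+U with D = diag(8, -5, -7, 6, 5).
GS T = -(D+L)⁻¹U: row 0 first, T[0,1] = -(-4)/(8) = +0.5000; later rows by forward substitution.
  T[0,:] = [+0.0000  +0.5000  -0.6250  +0.3750  -0.7500]
  T[1,:] = [+0.0000  +0.2000  +0.9500  +0.7500  -0.5000]
  T[2,:] = [+0.0000  +0.0429  -1.0821  +0.2321  -0.0357]
  T[3,:] = [+0.0000  -0.2762  +0.9738  -0.6071  -0.2143]
  T[4,:] = [+0.0000  -0.0333  -0.3583  -0.2250  +0.6500]
eigenvalue magnitudes: 1.3747, 0.6940, 0.2447, 0.2447, 0.0000.
ρ = 1.3747; 1.3747 > 1 ⇒ diverges.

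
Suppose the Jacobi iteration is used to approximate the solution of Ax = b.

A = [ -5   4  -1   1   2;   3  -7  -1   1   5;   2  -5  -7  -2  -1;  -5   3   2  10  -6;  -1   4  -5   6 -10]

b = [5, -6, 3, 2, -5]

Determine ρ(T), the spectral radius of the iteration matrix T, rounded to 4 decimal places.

Let D = diag(-5, -7, -7, 10, -10); L, U the strict triangles.
T_J = -D⁻¹(L+U): T[3,0] = -(-5)/(10) = +0.5000; T[3,3] = 0.
  T[0,:] = [+0.0000  +0.8000  -0.2000  +0.2000  +0.4000]
  T[1,:] = [+0.4286  +0.0000  -0.1429  +0.1429  +0.7143]
  T[2,:] = [+0.2857  -0.7143  +0.0000  -0.2857  -0.1429]
  T[3,:] = [+0.5000  -0.3000  -0.2000  +0.0000  +0.6000]
  T[4,:] = [-0.1000  +0.4000  -0.5000  +0.6000  +0.0000]
|λ(T)| sorted: 1.2333, 0.8409, 0.2950, 0.1872, 0.0898.
ρ = 1.2333; 1.2333 > 1, so it fails to converge.

1.2333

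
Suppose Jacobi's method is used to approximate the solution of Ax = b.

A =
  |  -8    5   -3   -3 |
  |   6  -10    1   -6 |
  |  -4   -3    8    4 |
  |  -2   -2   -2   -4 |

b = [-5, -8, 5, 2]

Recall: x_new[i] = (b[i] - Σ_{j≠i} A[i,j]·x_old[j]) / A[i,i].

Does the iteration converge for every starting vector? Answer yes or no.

no

A = D + L + U where D = diag(-8, -10, 8, -4).
Jacobi: T = -D⁻¹(L+U), T[1,3] = -(-6)/(-10) = -0.6000; T[1,1] = 0.
  T[0,:] = [+0.0000  +0.6250  -0.3750  -0.3750]
  T[1,:] = [+0.6000  +0.0000  +0.1000  -0.6000]
  T[2,:] = [+0.5000  +0.3750  +0.0000  -0.5000]
  T[3,:] = [-0.5000  -0.5000  -0.5000  +0.0000]
eigenvalue magnitudes: 1.1453, 0.6317, 0.4596, 0.0540.
spectral radius ρ = 1.1453; 1.1453 > 1 ⇒ diverges.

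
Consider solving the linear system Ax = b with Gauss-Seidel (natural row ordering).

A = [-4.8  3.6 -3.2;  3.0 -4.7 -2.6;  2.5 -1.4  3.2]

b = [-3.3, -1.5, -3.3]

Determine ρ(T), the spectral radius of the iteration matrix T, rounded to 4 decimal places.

0.9227

Diagonal D = diag(-4.8, -4.7, 3.2); L, U strict lower/upper.
Gauss-Seidel: T = -(D+L)⁻¹U, row 0 first, T[0,1] = -(3.6)/(-4.8) = +0.7500; later rows by forward substitution.
  T[0,:] = [+0.0000  +0.7500  -0.6667]
  T[1,:] = [+0.0000  +0.4787  -0.9787]
  T[2,:] = [+0.0000  -0.3765  +0.0926]
|eigenvalues of T|: 0.9227, 0.3513, 0.0000.
ρ(T) = max|λ| = 0.9227; 0.9227 < 1, so it converges for any x₀.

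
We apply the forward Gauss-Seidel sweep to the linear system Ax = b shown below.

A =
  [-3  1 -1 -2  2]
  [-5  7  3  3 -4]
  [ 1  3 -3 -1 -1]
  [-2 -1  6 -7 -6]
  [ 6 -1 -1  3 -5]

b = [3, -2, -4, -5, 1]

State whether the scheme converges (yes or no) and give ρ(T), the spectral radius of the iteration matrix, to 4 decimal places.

no, ρ = 1.5371

Write A = D+L+U with D = diag(-3, 7, -3, -7, -5).
GS T = -(D+L)⁻¹U: row 0 first, T[0,2] = -(-1)/(-3) = -0.3333; later rows by forward substitution.
  T[0,:] = [+0.0000 +0.3333 -0.3333 -0.6667 +0.6667]
  T[1,:] = [+0.0000 +0.2381 -0.6667 -0.9048 +1.0476]
  T[2,:] = [+0.0000 +0.3492 -0.7778 -1.4603 +0.9365]
  T[3,:] = [+0.0000 +0.1701 -0.4762 -0.9320 -0.3946]
  T[4,:] = [+0.0000 +0.3846 -0.3968 -0.8862 +0.1664]
|eigenvalues of T|: 1.5371, 0.5841, 0.4686, 0.1164, 0.0000.
spectral radius ρ = 1.5371; 1.5371 > 1 ⇒ diverges.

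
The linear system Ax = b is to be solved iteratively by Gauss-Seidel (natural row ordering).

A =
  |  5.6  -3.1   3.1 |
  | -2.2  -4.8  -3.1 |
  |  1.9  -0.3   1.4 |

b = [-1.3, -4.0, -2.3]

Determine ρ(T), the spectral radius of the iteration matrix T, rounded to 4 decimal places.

Write A = D+L+U with D = diag(5.6, -4.8, 1.4).
GS T = -(D+L)⁻¹U: row 0 first, T[0,2] = -(3.1)/(5.6) = -0.5536; later rows by forward substitution.
  T[0,:] = [+0.0000 +0.5536 -0.5536]
  T[1,:] = [+0.0000 -0.2537 -0.3921]
  T[2,:] = [+0.0000 -0.8056 +0.6673]
eigenvalue magnitudes: 0.9334, 0.5198, 0.0000.
ρ = 0.9334; 0.9334 < 1 ⇒ converges.

0.9334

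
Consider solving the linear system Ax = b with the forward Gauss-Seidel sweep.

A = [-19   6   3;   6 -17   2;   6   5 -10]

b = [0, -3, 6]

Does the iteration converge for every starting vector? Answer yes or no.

A = D + L + U where D = diag(-19, -17, -10).
Gauss-Seidel: T = -(D+L)⁻¹U, row 0 first, T[0,1] = -(6)/(-19) = +0.3158; later rows by forward substitution.
  T[0,:] = [+0.0000 +0.3158 +0.1579]
  T[1,:] = [+0.0000 +0.1115 +0.1734]
  T[2,:] = [+0.0000 +0.2452 +0.1814]
|λ(T)| sorted: 0.3556, 0.0627, 0.0000.
spectral radius ρ = 0.3556; 0.3556 < 1 ⇒ converges.

yes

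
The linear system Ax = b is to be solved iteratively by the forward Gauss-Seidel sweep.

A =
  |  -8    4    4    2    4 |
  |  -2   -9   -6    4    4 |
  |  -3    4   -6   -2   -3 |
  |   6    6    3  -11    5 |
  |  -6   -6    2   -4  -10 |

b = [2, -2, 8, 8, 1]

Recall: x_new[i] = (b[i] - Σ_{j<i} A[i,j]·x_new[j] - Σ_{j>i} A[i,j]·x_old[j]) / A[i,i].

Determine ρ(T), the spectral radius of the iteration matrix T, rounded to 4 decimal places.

Let D = diag(-8, -9, -6, -11, -10); L, U the strict triangles.
T_GS = -(D+L)⁻¹U: row 0 first, T[0,3] = -(2)/(-8) = +0.2500; later rows by forward substitution.
  T[0,:] = [+0.0000  +0.5000  +0.5000  +0.2500  +0.5000]
  T[1,:] = [+0.0000  -0.1111  -0.7778  +0.3889  +0.3333]
  T[2,:] = [+0.0000  -0.3241  -0.7685  -0.1991  -0.5278]
  T[3,:] = [+0.0000  +0.1237  -0.3611  +0.2942  +0.7652]
  T[4,:] = [+0.0000  -0.3476  +0.1574  -0.5408  -0.9116]
|eigenvalues of T|: 1.1499, 0.4149, 0.4149, 0.1531, 0.0000.
ρ(T) = max|λ| = 1.1499; 1.1499 > 1, so it fails to converge.

1.1499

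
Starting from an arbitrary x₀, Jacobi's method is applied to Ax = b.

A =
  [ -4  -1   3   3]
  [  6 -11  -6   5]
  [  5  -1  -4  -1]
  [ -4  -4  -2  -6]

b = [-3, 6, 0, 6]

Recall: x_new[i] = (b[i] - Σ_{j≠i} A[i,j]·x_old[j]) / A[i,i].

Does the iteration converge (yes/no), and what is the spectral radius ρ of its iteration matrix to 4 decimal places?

no, ρ = 1.1297

Let D = diag(-4, -11, -4, -6); L, U the strict triangles.
T_J = -D⁻¹(L+U): T[1,2] = -(-6)/(-11) = -0.5455; T[1,1] = 0.
  T[0,:] = [+0.0000  -0.2500  +0.7500  +0.7500]
  T[1,:] = [+0.5455  +0.0000  -0.5455  +0.4545]
  T[2,:] = [+1.2500  -0.2500  +0.0000  -0.2500]
  T[3,:] = [-0.6667  -0.6667  -0.3333  +0.0000]
|eigenvalues of T|: 1.1297, 0.9395, 0.9379, 0.9379.
ρ = 1.1297; 1.1297 > 1: divergent.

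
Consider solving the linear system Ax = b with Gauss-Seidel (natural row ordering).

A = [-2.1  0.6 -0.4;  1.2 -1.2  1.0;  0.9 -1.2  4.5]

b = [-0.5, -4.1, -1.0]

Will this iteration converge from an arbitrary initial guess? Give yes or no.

yes

Diagonal D = diag(-2.1, -1.2, 4.5); L, U strict lower/upper.
GS T = -(D+L)⁻¹U: row 0 first, T[0,1] = -(0.6)/(-2.1) = +0.2857; later rows by forward substitution.
  T[0,:] = [+0.0000 +0.2857 -0.1905]
  T[1,:] = [+0.0000 +0.2857 +0.6429]
  T[2,:] = [+0.0000 +0.0190 +0.2095]
moduli |λ_i(T)| = 0.3646, 0.1306, 0.0000.
ρ(T) = max|λ| = 0.3646; 0.3646 < 1: convergent.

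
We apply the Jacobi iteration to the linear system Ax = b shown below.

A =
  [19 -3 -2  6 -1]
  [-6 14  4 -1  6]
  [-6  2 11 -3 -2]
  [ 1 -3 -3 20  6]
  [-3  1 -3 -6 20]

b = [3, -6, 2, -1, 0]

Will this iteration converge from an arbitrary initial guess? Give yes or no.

yes

Diagonal D = diag(19, 14, 11, 20, 20); L, U strict lower/upper.
Jacobi T = -D⁻¹(L+U): T[1,2] = -(4)/(14) = -0.2857; T[1,1] = 0.
  T[0,:] = [+0.0000  +0.1579  +0.1053  -0.3158  +0.0526]
  T[1,:] = [+0.4286  +0.0000  -0.2857  +0.0714  -0.4286]
  T[2,:] = [+0.5455  -0.1818  +0.0000  +0.2727  +0.1818]
  T[3,:] = [-0.0500  +0.1500  +0.1500  +0.0000  -0.3000]
  T[4,:] = [+0.1500  -0.0500  +0.1500  +0.3000  +0.0000]
|eigenvalues of T|: 0.6408, 0.3091, 0.2855, 0.2855, 0.0563.
ρ(T) = max|λ| = 0.6408; 0.6408 < 1 ⇒ converges.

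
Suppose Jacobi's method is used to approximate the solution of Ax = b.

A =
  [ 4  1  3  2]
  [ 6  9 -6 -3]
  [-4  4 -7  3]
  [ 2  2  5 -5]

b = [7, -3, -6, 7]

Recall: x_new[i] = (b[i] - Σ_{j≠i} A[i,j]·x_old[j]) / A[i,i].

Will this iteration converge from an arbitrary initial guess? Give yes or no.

no

Diagonal D = diag(4, 9, -7, -5); L, U strict lower/upper.
Jacobi: T = -D⁻¹(L+U), T[2,3] = -(3)/(-7) = +0.4286; T[2,2] = 0.
  T[0,:] = [+0.0000, -0.2500, -0.7500, -0.5000]
  T[1,:] = [-0.6667, +0.0000, +0.6667, +0.3333]
  T[2,:] = [-0.5714, +0.5714, +0.0000, +0.4286]
  T[3,:] = [+0.4000, +0.4000, +1.0000, +0.0000]
|eigenvalues of T|: 1.4530, 0.7349, 0.4953, 0.4953.
spectral radius ρ = 1.4530; 1.4530 > 1, so it fails to converge.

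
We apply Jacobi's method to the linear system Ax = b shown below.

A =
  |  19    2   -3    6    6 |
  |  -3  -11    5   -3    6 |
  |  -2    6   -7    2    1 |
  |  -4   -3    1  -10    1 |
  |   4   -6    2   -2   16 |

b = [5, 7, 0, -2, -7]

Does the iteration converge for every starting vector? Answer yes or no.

Diagonal D = diag(19, -11, -7, -10, 16); L, U strict lower/upper.
T_J = -D⁻¹(L+U): T[0,3] = -(6)/(19) = -0.3158; T[0,0] = 0.
  T[0,:] = [+0.0000, -0.1053, +0.1579, -0.3158, -0.3158]
  T[1,:] = [-0.2727, +0.0000, +0.4545, -0.2727, +0.5455]
  T[2,:] = [-0.2857, +0.8571, +0.0000, +0.2857, +0.1429]
  T[3,:] = [-0.4000, -0.3000, +0.1000, +0.0000, +0.1000]
  T[4,:] = [-0.2500, +0.3750, -0.1250, +0.1250, +0.0000]
|λ(T)| sorted: 0.9439, 0.6801, 0.5205, 0.3720, 0.1153.
ρ(T) = max|λ| = 0.9439; 0.9439 < 1: convergent.

yes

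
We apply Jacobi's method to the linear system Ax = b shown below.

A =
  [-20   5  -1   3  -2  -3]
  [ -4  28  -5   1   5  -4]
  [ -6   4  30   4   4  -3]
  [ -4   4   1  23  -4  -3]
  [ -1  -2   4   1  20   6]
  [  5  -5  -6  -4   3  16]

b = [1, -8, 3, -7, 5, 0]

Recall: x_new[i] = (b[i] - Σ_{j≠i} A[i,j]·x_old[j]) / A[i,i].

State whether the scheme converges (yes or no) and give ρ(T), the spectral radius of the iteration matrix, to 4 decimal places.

Let D = diag(-20, 28, 30, 23, 20, 16); L, U the strict triangles.
T_J = -D⁻¹(L+U): T[4,2] = -(4)/(20) = -0.2000; T[4,4] = 0.
  T[0,:] = [+0.0000, +0.2500, -0.0500, +0.1500, -0.1000, -0.1500]
  T[1,:] = [+0.1429, +0.0000, +0.1786, -0.0357, -0.1786, +0.1429]
  T[2,:] = [+0.2000, -0.1333, +0.0000, -0.1333, -0.1333, +0.1000]
  T[3,:] = [+0.1739, -0.1739, -0.0435, +0.0000, +0.1739, +0.1304]
  T[4,:] = [+0.0500, +0.1000, -0.2000, -0.0500, +0.0000, -0.3000]
  T[5,:] = [-0.3125, +0.3125, +0.3750, +0.2500, -0.1875, +0.0000]
moduli |λ_i(T)| = 0.5736, 0.4012, 0.1941, 0.1270, 0.1270, 0.0612.
ρ(T) = max|λ| = 0.5736; 0.5736 < 1 ⇒ converges.

yes, ρ = 0.5736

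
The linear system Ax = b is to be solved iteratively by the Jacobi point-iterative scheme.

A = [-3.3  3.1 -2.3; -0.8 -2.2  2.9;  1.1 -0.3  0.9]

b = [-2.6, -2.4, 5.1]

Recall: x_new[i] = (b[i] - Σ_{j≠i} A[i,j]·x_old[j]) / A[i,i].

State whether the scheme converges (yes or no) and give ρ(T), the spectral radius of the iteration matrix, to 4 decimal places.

no, ρ = 1.4029

Split A = D + L + U, D = diag(-3.3, -2.2, 0.9).
T_J = -D⁻¹(L+U): T[2,0] = -(1.1)/(0.9) = -1.2222; T[2,2] = 0.
  T[0,:] = [+0.0000, +0.9394, -0.6970]
  T[1,:] = [-0.3636, +0.0000, +1.3182]
  T[2,:] = [-1.2222, +0.3333, +0.0000]
|eigenvalues of T|: 1.4029, 1.0092, 1.0092.
ρ(T) = max|λ| = 1.4029; 1.4029 > 1 ⇒ diverges.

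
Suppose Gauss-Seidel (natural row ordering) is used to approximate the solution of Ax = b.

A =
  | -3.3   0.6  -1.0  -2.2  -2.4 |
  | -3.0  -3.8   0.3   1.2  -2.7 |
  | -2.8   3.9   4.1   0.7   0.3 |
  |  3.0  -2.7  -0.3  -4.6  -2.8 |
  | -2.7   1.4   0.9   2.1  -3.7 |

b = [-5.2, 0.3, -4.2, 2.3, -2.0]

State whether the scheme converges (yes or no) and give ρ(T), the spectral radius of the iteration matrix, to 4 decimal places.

no, ρ = 1.5538

Write A = D+L+U with D = diag(-3.3, -3.8, 4.1, -4.6, -3.7).
GS T = -(D+L)⁻¹U: row 0 first, T[0,4] = -(-2.4)/(-3.3) = -0.7273; later rows by forward substitution.
  T[0,:] = [+0.0000, +0.1818, -0.3030, -0.6667, -0.7273]
  T[1,:] = [+0.0000, -0.1435, +0.3182, +0.8421, -0.1364]
  T[2,:] = [+0.0000, +0.2607, -0.5096, -1.4270, -0.4401]
  T[3,:] = [+0.0000, +0.1858, -0.3512, -0.8360, -0.9743]
  T[4,:] = [+0.0000, -0.0181, +0.0183, -0.0165, -0.1809]
eigenvalue magnitudes: 1.5538, 0.2795, 0.1461, 0.0172, 0.0000.
spectral radius ρ = 1.5538; 1.5538 > 1 ⇒ diverges.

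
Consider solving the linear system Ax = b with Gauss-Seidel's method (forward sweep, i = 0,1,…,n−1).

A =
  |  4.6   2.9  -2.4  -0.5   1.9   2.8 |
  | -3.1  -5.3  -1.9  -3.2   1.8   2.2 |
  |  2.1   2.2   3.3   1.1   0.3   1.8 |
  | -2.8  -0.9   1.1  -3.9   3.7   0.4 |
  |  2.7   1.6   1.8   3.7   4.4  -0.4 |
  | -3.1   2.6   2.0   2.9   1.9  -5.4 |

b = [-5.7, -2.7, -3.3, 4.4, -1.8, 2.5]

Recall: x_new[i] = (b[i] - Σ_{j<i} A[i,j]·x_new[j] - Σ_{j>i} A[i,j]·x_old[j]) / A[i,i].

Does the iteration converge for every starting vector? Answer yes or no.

no

Write A = D+L+U with D = diag(4.6, -5.3, 3.3, -3.9, 4.4, -5.4).
GS T = -(D+L)⁻¹U: row 0 first, T[0,1] = -(2.9)/(4.6) = -0.6304; later rows by forward substitution.
  T[0,:] = [+0.0000, -0.6304, +0.5217, +0.1087, -0.4130, -0.6087]
  T[1,:] = [+0.0000, +0.3687, -0.6637, -0.6674, +0.5812, +0.7711]
  T[2,:] = [+0.0000, +0.1554, +0.1104, +0.0424, -0.2155, -0.6722]
  T[3,:] = [+0.0000, +0.4113, -0.1903, +0.0879, +1.0503, +0.1720]
  T[4,:] = [+0.0000, -0.1567, +0.0360, +0.0847, -0.7530, +0.3143]
  T[5,:] = [+0.0000, +0.7628, -0.6677, -0.2910, +0.7363, +0.6747]
|λ(T)| sorted: 1.4455, 0.7491, 0.3945, 0.0963, 0.0906, 0.0000.
spectral radius ρ = 1.4455; 1.4455 > 1, so it fails to converge.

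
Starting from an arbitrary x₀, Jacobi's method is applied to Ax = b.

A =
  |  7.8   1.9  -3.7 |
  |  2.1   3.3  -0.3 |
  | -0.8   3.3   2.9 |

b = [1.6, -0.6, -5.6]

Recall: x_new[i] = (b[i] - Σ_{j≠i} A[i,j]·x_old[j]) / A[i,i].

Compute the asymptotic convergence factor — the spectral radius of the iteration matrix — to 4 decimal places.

0.7831

Diagonal D = diag(7.8, 3.3, 2.9); L, U strict lower/upper.
Jacobi T = -D⁻¹(L+U): T[0,1] = -(1.9)/(7.8) = -0.2436; T[0,0] = 0.
  T[0,:] = [+0.0000 -0.2436 +0.4744]
  T[1,:] = [-0.6364 +0.0000 +0.0909]
  T[2,:] = [+0.2759 -1.1379 +0.0000]
|λ(T)| sorted: 0.7831, 0.6564, 0.6564.
ρ = 0.7831; 0.7831 < 1: convergent.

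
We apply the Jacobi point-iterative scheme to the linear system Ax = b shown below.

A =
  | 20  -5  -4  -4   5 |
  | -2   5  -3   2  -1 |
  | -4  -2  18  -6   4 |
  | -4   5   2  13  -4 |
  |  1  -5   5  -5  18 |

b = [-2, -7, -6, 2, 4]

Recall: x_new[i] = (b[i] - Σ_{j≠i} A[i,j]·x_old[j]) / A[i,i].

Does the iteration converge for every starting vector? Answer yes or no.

Split A = D + L + U, D = diag(20, 5, 18, 13, 18).
T_J = -D⁻¹(L+U): T[1,4] = -(-1)/(5) = +0.2000; T[1,1] = 0.
  T[0,:] = [+0.0000 +0.2500 +0.2000 +0.2000 -0.2500]
  T[1,:] = [+0.4000 +0.0000 +0.6000 -0.4000 +0.2000]
  T[2,:] = [+0.2222 +0.1111 +0.0000 +0.3333 -0.2222]
  T[3,:] = [+0.3077 -0.3846 -0.1538 +0.0000 +0.3077]
  T[4,:] = [-0.0556 +0.2778 -0.2778 +0.2778 +0.0000]
|λ(T)| sorted: 0.9175, 0.4358, 0.4358, 0.2278, 0.1200.
spectral radius ρ = 0.9175; 0.9175 < 1 ⇒ converges.

yes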